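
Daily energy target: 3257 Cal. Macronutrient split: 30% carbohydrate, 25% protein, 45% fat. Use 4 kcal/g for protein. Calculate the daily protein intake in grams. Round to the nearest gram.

Protein energy = 25% × 3257 = 814.25 kcal.
At 4 kcal/g: 814.25 ÷ 4 = 203.5625 g.

204 g/day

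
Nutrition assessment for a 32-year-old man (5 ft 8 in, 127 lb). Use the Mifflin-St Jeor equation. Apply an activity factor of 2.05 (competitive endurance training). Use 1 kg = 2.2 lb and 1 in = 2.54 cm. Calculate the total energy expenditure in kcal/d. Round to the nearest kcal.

Convert to metric: weight = 127 ÷ 2.2 = 57.7273 kg; height = (5×12 + 8) × 2.54 = 68 × 2.54 = 172.72 cm.
Mifflin-St Jeor (male): BMR = 10(57.7273) + 6.25(172.72) − 5(32) + 5 = 577.2727 + 1079.5 − 160 + 5 = 1501.7727 kcal/day.
TEE = BMR × activity factor = 1501.7727 × 2.05 = 3078.6341 kcal/day.

3079 kcal/d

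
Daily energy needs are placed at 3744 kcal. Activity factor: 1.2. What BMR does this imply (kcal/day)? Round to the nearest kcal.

BMR = TEE ÷ activity factor = 3744 ÷ 1.2 = 3120 kcal/day.

3120 kcal/day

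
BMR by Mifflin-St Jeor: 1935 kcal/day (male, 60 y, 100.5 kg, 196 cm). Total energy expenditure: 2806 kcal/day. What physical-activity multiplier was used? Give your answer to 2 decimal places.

Activity factor = TEE ÷ BMR = 2806 ÷ 1935 = 1.45.

1.45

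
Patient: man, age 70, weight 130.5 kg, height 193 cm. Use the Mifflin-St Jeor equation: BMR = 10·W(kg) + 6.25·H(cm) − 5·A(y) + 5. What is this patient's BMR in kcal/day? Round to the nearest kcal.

2166 kcal/day

Mifflin-St Jeor (male): BMR = 10(130.5) + 6.25(193) − 5(70) + 5 = 1305 + 1206.25 − 350 + 5 = 2166.25 kcal/day.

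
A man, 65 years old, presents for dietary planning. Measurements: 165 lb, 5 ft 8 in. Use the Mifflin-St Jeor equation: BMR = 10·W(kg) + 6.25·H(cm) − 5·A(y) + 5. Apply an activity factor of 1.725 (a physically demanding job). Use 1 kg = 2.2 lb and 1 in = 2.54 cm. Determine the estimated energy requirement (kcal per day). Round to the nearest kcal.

Convert to metric: weight = 165 ÷ 2.2 = 75 kg; height = (5×12 + 8) × 2.54 = 68 × 2.54 = 172.72 cm.
Mifflin-St Jeor (male): BMR = 10(75) + 6.25(172.72) − 5(65) + 5 = 750 + 1079.5 − 325 + 5 = 1509.5 kcal/day.
TEE = BMR × activity factor = 1509.5 × 1.725 = 2603.8875 kcal/day.

2604 kcal per day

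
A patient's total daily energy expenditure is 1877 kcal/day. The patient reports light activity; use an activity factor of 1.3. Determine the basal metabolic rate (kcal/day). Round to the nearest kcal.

BMR = TEE ÷ activity factor = 1877 ÷ 1.3 = 1443.8462 kcal/day.

1444 kcal/day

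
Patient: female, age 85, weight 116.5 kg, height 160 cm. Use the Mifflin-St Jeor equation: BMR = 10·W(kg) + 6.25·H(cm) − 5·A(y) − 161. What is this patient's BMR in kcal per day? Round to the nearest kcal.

1579 kcal per day

Mifflin-St Jeor (female): BMR = 10(116.5) + 6.25(160) − 5(85) − 161 = 1165 + 1000 − 425 − 161 = 1579 kcal/day.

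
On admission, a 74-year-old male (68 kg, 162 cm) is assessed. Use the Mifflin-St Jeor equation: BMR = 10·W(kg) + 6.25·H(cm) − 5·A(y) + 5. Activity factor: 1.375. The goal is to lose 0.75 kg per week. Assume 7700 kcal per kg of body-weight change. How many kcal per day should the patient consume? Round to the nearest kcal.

1000 kcal per day

Mifflin-St Jeor (male): BMR = 10(68) + 6.25(162) − 5(74) + 5 = 680 + 1012.5 − 370 + 5 = 1327.5 kcal/day.
TEE = 1327.5 × 1.375 = 1825.3125 kcal/day.
Required daily deficit = 0.75 × 7700 ÷ 7 = 825 kcal/day.
Target intake = 1825.3125 − 825 = 1000.3125 kcal/day.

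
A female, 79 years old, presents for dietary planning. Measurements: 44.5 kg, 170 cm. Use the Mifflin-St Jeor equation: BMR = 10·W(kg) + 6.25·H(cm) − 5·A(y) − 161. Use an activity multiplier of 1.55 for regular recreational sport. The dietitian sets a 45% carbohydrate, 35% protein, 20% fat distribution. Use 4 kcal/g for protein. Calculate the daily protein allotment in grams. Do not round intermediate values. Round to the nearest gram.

Mifflin-St Jeor (female): BMR = 10(44.5) + 6.25(170) − 5(79) − 161 = 445 + 1062.5 − 395 − 161 = 951.5 kcal/day.
TEE = 951.5 × 1.55 = 1474.825 kcal/day.
Protein energy = 35% × 1474.825 = 516.1888 kcal.
Protein = 516.1888 ÷ 4 kcal/g = 129.0472 g.

129 g/day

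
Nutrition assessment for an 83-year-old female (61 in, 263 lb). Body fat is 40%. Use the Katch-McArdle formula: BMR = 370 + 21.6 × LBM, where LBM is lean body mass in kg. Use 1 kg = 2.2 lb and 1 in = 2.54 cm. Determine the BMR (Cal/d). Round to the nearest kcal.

Convert to metric: weight = 263 ÷ 2.2 = 119.5455 kg; height = 61 × 2.54 = 154.94 cm.
LBM = 119.5455 × (1 − 0.4) = 71.7273 kg. Katch-McArdle: BMR = 370 + 21.6 × 71.7273 = 1919.3091 kcal/day.

1919 Cal/d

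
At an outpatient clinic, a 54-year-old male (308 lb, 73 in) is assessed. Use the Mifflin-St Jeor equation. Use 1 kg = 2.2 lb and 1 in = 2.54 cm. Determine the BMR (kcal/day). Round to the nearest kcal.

2294 kcal/day

Convert to metric: weight = 308 ÷ 2.2 = 140 kg; height = 73 × 2.54 = 185.42 cm.
Mifflin-St Jeor (male): BMR = 10(140) + 6.25(185.42) − 5(54) + 5 = 1400 + 1158.875 − 270 + 5 = 2293.875 kcal/day.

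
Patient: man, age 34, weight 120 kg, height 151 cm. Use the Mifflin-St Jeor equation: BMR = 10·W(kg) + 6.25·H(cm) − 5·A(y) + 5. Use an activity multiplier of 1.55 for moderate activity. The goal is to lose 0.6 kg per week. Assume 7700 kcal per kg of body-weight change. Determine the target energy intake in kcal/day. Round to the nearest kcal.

Mifflin-St Jeor (male): BMR = 10(120) + 6.25(151) − 5(34) + 5 = 1200 + 943.75 − 170 + 5 = 1978.75 kcal/day.
TEE = 1978.75 × 1.55 = 3067.0625 kcal/day.
Required daily deficit = 0.6 × 7700 ÷ 7 = 660 kcal/day.
Target intake = 3067.0625 − 660 = 2407.0625 kcal/day.

2407 kcal/day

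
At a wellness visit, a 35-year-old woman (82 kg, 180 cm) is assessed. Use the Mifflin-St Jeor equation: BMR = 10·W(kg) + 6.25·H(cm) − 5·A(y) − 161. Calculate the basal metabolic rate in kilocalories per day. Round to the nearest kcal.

Mifflin-St Jeor (female): BMR = 10(82) + 6.25(180) − 5(35) − 161 = 820 + 1125 − 175 − 161 = 1609 kcal/day.

1609 kilocalories per day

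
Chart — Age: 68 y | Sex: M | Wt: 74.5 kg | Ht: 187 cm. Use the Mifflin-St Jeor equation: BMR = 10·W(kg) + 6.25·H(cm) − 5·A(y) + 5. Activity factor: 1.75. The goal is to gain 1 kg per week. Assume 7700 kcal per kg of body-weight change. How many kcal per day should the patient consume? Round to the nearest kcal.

Mifflin-St Jeor (male): BMR = 10(74.5) + 6.25(187) − 5(68) + 5 = 745 + 1168.75 − 340 + 5 = 1578.75 kcal/day.
TEE = 1578.75 × 1.75 = 2762.8125 kcal/day.
Required daily surplus = 1 × 7700 ÷ 7 = 1100 kcal/day.
Target intake = 2762.8125 + 1100 = 3862.8125 kcal/day.

3863 kcal per day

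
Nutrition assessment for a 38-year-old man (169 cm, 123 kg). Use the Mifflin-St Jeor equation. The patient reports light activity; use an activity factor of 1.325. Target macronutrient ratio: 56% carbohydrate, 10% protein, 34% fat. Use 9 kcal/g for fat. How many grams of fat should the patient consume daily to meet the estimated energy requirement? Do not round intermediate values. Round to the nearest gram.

105 g/day

Mifflin-St Jeor (male): BMR = 10(123) + 6.25(169) − 5(38) + 5 = 1230 + 1056.25 − 190 + 5 = 2101.25 kcal/day.
TEE = 2101.25 × 1.325 = 2784.1563 kcal/day.
Fat energy = 34% × 2784.1563 = 946.6131 kcal.
Fat = 946.6131 ÷ 9 kcal/g = 105.1792 g.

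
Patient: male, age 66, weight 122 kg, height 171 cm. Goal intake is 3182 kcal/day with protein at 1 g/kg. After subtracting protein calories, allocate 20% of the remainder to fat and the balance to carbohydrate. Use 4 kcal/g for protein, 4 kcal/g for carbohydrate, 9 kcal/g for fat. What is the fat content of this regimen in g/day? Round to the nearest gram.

Protein = 1 × 122 = 122 g → 122 × 4 = 488 kcal.
Non-protein calories = 3182 − 488 = 2694 kcal.
Fat: 20% × 2694 = 538.8 kcal; carbohydrate: 2155.2 kcal.
Fat: 538.8 kcal ÷ 9 kcal/g = 59.8667 g.

60 g/day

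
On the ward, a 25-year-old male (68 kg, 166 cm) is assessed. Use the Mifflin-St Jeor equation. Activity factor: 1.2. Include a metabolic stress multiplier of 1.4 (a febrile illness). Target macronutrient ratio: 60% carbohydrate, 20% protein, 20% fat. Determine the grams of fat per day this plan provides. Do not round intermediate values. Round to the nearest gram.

60 g/day

Mifflin-St Jeor (male): BMR = 10(68) + 6.25(166) − 5(25) + 5 = 680 + 1037.5 − 125 + 5 = 1597.5 kcal/day.
TEE = 1597.5 × 1.2 = 1917 kcal/day.
With stress factor 1.4: 1917 × 1.4 = 2683.8 kcal/day.
Fat energy = 20% × 2683.8 = 536.76 kcal.
Fat = 536.76 ÷ 9 kcal/g = 59.64 g.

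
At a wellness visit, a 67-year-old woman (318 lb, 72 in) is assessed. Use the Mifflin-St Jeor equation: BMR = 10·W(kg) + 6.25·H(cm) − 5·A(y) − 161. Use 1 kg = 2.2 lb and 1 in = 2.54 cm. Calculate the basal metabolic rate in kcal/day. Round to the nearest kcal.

2092 kcal/day

Convert to metric: weight = 318 ÷ 2.2 = 144.5455 kg; height = 72 × 2.54 = 182.88 cm.
Mifflin-St Jeor (female): BMR = 10(144.5455) + 6.25(182.88) − 5(67) − 161 = 1445.4545 + 1143 − 335 − 161 = 2092.4545 kcal/day.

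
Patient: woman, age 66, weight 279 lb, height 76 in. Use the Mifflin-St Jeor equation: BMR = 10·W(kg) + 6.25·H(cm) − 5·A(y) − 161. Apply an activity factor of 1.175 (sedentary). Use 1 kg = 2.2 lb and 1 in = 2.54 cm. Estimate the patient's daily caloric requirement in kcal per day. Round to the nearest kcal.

Convert to metric: weight = 279 ÷ 2.2 = 126.8182 kg; height = 76 × 2.54 = 193.04 cm.
Mifflin-St Jeor (female): BMR = 10(126.8182) + 6.25(193.04) − 5(66) − 161 = 1268.1818 + 1206.5 − 330 − 161 = 1983.6818 kcal/day.
TEE = BMR × activity factor = 1983.6818 × 1.175 = 2330.8261 kcal/day.

2331 kcal per day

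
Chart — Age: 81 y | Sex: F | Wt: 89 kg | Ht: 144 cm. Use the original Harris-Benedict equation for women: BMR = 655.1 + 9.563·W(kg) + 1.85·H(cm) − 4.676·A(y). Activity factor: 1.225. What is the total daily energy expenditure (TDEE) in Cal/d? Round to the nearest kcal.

1707 Cal/d

Harris-Benedict: BMR = 655.1 + 9.563(89) + 1.85(144) − 4.676(81) = 1393.851 kcal/day.
TEE = BMR × activity factor = 1393.851 × 1.225 = 1707.4675 kcal/day.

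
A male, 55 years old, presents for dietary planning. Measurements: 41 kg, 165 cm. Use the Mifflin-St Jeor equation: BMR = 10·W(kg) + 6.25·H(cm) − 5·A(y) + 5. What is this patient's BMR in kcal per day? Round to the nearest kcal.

1171 kcal per day

Mifflin-St Jeor (male): BMR = 10(41) + 6.25(165) − 5(55) + 5 = 410 + 1031.25 − 275 + 5 = 1171.25 kcal/day.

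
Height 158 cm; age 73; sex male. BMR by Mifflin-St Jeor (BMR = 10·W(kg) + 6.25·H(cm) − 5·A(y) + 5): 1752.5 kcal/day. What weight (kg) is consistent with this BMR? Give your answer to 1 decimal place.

1752.5 = 10·W + 6.25(158) − 5(73) + 5
10·W = 1752.5 − 627.5 = 1125, so W = 112.5 kg.

112.5 kg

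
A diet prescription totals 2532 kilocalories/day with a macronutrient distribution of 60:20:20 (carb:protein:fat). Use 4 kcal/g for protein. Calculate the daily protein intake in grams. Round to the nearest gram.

127 g/day

Protein energy = 20% × 2532 = 506.4 kcal.
At 4 kcal/g: 506.4 ÷ 4 = 126.6 g.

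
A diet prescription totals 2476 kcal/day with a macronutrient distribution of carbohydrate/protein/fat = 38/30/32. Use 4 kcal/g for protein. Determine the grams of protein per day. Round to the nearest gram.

Protein energy = 30% × 2476 = 742.8 kcal.
At 4 kcal/g: 742.8 ÷ 4 = 185.7 g.

186 g/day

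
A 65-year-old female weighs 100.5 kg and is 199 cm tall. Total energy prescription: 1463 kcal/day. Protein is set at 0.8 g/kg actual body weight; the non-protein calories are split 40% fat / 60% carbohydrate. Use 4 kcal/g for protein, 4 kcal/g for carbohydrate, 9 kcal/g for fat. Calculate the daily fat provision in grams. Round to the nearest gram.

51 g/day

Protein = 0.8 × 100.5 = 80.4 g → 80.4 × 4 = 321.6 kcal.
Non-protein calories = 1463 − 321.6 = 1141.4 kcal.
Fat: 40% × 1141.4 = 456.56 kcal; carbohydrate: 684.84 kcal.
Fat: 456.56 kcal ÷ 9 kcal/g = 50.7289 g.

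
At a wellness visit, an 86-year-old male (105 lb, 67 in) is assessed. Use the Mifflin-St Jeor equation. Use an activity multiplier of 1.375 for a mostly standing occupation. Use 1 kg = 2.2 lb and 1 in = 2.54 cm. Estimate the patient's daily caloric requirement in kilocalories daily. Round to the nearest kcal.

Convert to metric: weight = 105 ÷ 2.2 = 47.7273 kg; height = 67 × 2.54 = 170.18 cm.
Mifflin-St Jeor (male): BMR = 10(47.7273) + 6.25(170.18) − 5(86) + 5 = 477.2727 + 1063.625 − 430 + 5 = 1115.8977 kcal/day.
TEE = BMR × activity factor = 1115.8977 × 1.375 = 1534.3594 kcal/day.

1534 kilocalories daily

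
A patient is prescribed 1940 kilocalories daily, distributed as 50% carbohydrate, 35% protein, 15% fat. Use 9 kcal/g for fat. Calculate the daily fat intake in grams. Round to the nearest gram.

Fat energy = 15% × 1940 = 291 kcal.
At 9 kcal/g: 291 ÷ 9 = 32.3333 g.

32 g/day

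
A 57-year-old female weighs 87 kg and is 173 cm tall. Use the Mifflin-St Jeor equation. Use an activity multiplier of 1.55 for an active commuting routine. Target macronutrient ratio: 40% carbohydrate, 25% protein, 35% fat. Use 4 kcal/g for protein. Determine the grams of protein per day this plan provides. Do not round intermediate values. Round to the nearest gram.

146 g/day

Mifflin-St Jeor (female): BMR = 10(87) + 6.25(173) − 5(57) − 161 = 870 + 1081.25 − 285 − 161 = 1505.25 kcal/day.
TEE = 1505.25 × 1.55 = 2333.1375 kcal/day.
Protein energy = 25% × 2333.1375 = 583.2844 kcal.
Protein = 583.2844 ÷ 4 kcal/g = 145.8211 g.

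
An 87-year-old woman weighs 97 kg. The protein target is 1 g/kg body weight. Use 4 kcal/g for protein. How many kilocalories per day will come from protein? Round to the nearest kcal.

Protein = 1 g/kg × 97 kg = 97 g/day.
Protein energy = 97 g × 4 kcal/g = 388 kcal/day.

388 kcal/day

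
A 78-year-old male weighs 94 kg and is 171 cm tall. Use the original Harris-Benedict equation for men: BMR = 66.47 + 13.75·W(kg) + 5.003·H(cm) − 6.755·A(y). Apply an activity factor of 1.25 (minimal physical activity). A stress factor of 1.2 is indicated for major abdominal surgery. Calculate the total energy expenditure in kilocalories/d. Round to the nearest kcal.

2531 kilocalories/d

Harris-Benedict: BMR = 66.47 + 13.75(94) + 5.003(171) − 6.755(78) = 1687.593 kcal/day.
TEE = BMR × activity factor = 1687.593 × 1.25 = 2109.4913 kcal/day.
Apply stress factor: 2109.4913 × 1.2 = 2531.3895 kcal/day.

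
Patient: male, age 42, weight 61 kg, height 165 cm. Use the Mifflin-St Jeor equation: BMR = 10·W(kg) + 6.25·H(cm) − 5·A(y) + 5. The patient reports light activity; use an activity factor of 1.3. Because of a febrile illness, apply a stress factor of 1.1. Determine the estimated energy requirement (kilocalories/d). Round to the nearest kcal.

2054 kilocalories/d

Mifflin-St Jeor (male): BMR = 10(61) + 6.25(165) − 5(42) + 5 = 610 + 1031.25 − 210 + 5 = 1436.25 kcal/day.
TEE = BMR × activity factor = 1436.25 × 1.3 = 1867.125 kcal/day.
Apply stress factor: 1867.125 × 1.1 = 2053.8375 kcal/day.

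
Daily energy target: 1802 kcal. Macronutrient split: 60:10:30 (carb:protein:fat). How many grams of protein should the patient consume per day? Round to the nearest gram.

Protein energy = 10% × 1802 = 180.2 kcal.
At 4 kcal/g: 180.2 ÷ 4 = 45.05 g.

45 g/day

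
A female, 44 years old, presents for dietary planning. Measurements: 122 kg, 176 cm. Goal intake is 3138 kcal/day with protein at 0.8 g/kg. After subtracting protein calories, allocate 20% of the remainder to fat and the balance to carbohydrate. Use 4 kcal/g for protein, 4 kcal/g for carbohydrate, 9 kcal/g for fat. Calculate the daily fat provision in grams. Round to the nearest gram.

61 g/day

Protein = 0.8 × 122 = 97.6 g → 97.6 × 4 = 390.4 kcal.
Non-protein calories = 3138 − 390.4 = 2747.6 kcal.
Fat: 20% × 2747.6 = 549.52 kcal; carbohydrate: 2198.08 kcal.
Fat: 549.52 kcal ÷ 9 kcal/g = 61.0578 g.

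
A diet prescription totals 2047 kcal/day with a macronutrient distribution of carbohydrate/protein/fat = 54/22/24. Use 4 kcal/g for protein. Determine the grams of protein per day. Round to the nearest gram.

113 g/day

Protein energy = 22% × 2047 = 450.34 kcal.
At 4 kcal/g: 450.34 ÷ 4 = 112.585 g.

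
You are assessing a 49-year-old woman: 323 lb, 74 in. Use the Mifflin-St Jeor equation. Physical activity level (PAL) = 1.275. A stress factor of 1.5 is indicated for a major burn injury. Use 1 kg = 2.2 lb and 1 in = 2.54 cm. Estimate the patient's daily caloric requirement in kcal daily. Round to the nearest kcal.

4278 kcal daily

Convert to metric: weight = 323 ÷ 2.2 = 146.8182 kg; height = 74 × 2.54 = 187.96 cm.
Mifflin-St Jeor (female): BMR = 10(146.8182) + 6.25(187.96) − 5(49) − 161 = 1468.1818 + 1174.75 − 245 − 161 = 2236.9318 kcal/day.
TEE = BMR × activity factor = 2236.9318 × 1.275 = 2852.0881 kcal/day.
Apply stress factor: 2852.0881 × 1.5 = 4278.1321 kcal/day.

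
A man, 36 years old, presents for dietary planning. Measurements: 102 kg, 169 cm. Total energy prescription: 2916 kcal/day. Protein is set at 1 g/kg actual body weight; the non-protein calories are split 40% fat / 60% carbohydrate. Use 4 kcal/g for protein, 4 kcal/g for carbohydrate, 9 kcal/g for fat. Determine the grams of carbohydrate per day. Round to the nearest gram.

376 g/day

Protein = 1 × 102 = 102 g → 102 × 4 = 408 kcal.
Non-protein calories = 2916 − 408 = 2508 kcal.
Fat: 40% × 2508 = 1003.2 kcal; carbohydrate: 1504.8 kcal.
Carbohydrate: 1504.8 kcal ÷ 4 kcal/g = 376.2 g.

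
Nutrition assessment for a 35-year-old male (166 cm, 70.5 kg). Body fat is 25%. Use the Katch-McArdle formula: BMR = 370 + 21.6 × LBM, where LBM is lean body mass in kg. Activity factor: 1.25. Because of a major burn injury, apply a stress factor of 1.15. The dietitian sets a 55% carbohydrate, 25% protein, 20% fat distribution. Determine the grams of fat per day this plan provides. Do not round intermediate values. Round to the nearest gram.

48 g/day

LBM = 70.5 × (1 − 0.25) = 52.875 kg. Katch-McArdle: BMR = 370 + 21.6 × 52.875 = 1512.1 kcal/day.
TEE = 1512.1 × 1.25 = 1890.125 kcal/day.
With stress factor 1.15: 1890.125 × 1.15 = 2173.6438 kcal/day.
Fat energy = 20% × 2173.6438 = 434.7288 kcal.
Fat = 434.7288 ÷ 9 kcal/g = 48.3032 g.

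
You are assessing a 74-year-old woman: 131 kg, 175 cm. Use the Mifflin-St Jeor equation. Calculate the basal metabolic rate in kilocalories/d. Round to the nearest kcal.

1873 kilocalories/d

Mifflin-St Jeor (female): BMR = 10(131) + 6.25(175) − 5(74) − 161 = 1310 + 1093.75 − 370 − 161 = 1872.75 kcal/day.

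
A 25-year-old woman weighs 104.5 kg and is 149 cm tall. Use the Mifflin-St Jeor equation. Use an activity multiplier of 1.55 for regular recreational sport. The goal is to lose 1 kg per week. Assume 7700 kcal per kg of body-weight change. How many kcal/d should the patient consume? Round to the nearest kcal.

Mifflin-St Jeor (female): BMR = 10(104.5) + 6.25(149) − 5(25) − 161 = 1045 + 931.25 − 125 − 161 = 1690.25 kcal/day.
TEE = 1690.25 × 1.55 = 2619.8875 kcal/day.
Required daily deficit = 1 × 7700 ÷ 7 = 1100 kcal/day.
Target intake = 2619.8875 − 1100 = 1519.8875 kcal/day.

1520 kcal/d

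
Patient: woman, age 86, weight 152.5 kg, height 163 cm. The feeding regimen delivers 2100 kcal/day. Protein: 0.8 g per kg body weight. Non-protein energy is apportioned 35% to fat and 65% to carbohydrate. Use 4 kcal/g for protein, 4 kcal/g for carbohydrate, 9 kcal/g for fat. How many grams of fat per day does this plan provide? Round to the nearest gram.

Protein = 0.8 × 152.5 = 122 g → 122 × 4 = 488 kcal.
Non-protein calories = 2100 − 488 = 1612 kcal.
Fat: 35% × 1612 = 564.2 kcal; carbohydrate: 1047.8 kcal.
Fat: 564.2 kcal ÷ 9 kcal/g = 62.6889 g.

63 g/day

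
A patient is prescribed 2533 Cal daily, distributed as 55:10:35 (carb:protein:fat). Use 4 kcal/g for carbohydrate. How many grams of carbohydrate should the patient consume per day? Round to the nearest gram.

348 g/day

Carbohydrate energy = 55% × 2533 = 1393.15 kcal.
At 4 kcal/g: 1393.15 ÷ 4 = 348.2875 g.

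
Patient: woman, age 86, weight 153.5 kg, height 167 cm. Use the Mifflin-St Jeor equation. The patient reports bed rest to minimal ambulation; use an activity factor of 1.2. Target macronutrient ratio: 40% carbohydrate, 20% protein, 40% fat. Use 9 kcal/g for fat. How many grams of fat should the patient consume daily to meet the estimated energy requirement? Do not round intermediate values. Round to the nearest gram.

Mifflin-St Jeor (female): BMR = 10(153.5) + 6.25(167) − 5(86) − 161 = 1535 + 1043.75 − 430 − 161 = 1987.75 kcal/day.
TEE = 1987.75 × 1.2 = 2385.3 kcal/day.
Fat energy = 40% × 2385.3 = 954.12 kcal.
Fat = 954.12 ÷ 9 kcal/g = 106.0133 g.

106 g/day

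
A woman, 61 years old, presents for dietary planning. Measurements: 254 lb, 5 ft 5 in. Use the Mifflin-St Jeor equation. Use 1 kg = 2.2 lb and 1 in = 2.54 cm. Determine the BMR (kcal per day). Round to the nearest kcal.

1720 kcal per day

Convert to metric: weight = 254 ÷ 2.2 = 115.4545 kg; height = (5×12 + 5) × 2.54 = 65 × 2.54 = 165.1 cm.
Mifflin-St Jeor (female): BMR = 10(115.4545) + 6.25(165.1) − 5(61) − 161 = 1154.5455 + 1031.875 − 305 − 161 = 1720.4205 kcal/day.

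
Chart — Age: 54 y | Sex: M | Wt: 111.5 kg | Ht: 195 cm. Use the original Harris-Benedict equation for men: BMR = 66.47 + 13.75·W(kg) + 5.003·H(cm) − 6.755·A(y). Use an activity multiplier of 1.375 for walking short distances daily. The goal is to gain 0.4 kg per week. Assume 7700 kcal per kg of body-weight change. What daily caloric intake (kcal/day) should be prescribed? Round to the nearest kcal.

Harris-Benedict: BMR = 66.47 + 13.75(111.5) + 5.003(195) − 6.755(54) = 2210.41 kcal/day.
TEE = 2210.41 × 1.375 = 3039.3138 kcal/day.
Required daily surplus = 0.4 × 7700 ÷ 7 = 440 kcal/day.
Target intake = 3039.3138 + 440 = 3479.3138 kcal/day.

3479 kcal/day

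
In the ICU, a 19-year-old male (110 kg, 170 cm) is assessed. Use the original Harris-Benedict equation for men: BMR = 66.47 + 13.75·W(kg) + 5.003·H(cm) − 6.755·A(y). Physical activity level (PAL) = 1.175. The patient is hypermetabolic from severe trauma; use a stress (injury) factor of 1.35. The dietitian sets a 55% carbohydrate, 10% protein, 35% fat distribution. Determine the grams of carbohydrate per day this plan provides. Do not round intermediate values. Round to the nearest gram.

Harris-Benedict: BMR = 66.47 + 13.75(110) + 5.003(170) − 6.755(19) = 2301.135 kcal/day.
TEE = 2301.135 × 1.175 = 2703.8336 kcal/day.
With stress factor 1.35: 2703.8336 × 1.35 = 3650.1754 kcal/day.
Carbohydrate energy = 55% × 3650.1754 = 2007.5965 kcal.
Carbohydrate = 2007.5965 ÷ 4 kcal/g = 501.8991 g.

502 g/day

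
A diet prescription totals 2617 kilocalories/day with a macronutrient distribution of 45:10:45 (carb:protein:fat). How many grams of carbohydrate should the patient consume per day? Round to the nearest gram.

294 g/day

Carbohydrate energy = 45% × 2617 = 1177.65 kcal.
At 4 kcal/g: 1177.65 ÷ 4 = 294.4125 g.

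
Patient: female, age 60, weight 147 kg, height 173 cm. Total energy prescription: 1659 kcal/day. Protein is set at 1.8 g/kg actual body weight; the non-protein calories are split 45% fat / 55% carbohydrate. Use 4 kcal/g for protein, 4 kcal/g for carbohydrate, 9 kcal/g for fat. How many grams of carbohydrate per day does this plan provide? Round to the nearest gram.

83 g/day

Protein = 1.8 × 147 = 264.6 g → 264.6 × 4 = 1058.4 kcal.
Non-protein calories = 1659 − 1058.4 = 600.6 kcal.
Fat: 45% × 600.6 = 270.27 kcal; carbohydrate: 330.33 kcal.
Carbohydrate: 330.33 kcal ÷ 4 kcal/g = 82.5825 g.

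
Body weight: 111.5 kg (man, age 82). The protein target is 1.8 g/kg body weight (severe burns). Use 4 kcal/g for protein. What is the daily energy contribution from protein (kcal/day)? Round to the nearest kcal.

803 kcal/day

Protein = 1.8 g/kg × 111.5 kg = 200.7 g/day.
Protein energy = 200.7 g × 4 kcal/g = 802.8 kcal/day.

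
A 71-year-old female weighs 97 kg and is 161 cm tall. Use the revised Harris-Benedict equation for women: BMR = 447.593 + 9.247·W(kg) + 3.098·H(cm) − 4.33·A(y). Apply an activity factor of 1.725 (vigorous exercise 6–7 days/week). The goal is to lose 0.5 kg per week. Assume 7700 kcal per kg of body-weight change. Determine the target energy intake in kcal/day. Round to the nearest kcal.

Harris-Benedict: BMR = 447.593 + 9.247(97) + 3.098(161) − 4.33(71) = 1535.9 kcal/day.
TEE = 1535.9 × 1.725 = 2649.4275 kcal/day.
Required daily deficit = 0.5 × 7700 ÷ 7 = 550 kcal/day.
Target intake = 2649.4275 − 550 = 2099.4275 kcal/day.

2099 kcal/day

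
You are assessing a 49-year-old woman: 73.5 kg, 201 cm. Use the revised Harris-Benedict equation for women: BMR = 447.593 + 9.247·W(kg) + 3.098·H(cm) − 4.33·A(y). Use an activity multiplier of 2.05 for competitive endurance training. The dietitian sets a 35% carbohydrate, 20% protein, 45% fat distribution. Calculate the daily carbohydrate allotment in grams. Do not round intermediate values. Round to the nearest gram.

276 g/day

Harris-Benedict: BMR = 447.593 + 9.247(73.5) + 3.098(201) − 4.33(49) = 1537.7755 kcal/day.
TEE = 1537.7755 × 2.05 = 3152.4398 kcal/day.
Carbohydrate energy = 35% × 3152.4398 = 1103.3539 kcal.
Carbohydrate = 1103.3539 ÷ 4 kcal/g = 275.8385 g.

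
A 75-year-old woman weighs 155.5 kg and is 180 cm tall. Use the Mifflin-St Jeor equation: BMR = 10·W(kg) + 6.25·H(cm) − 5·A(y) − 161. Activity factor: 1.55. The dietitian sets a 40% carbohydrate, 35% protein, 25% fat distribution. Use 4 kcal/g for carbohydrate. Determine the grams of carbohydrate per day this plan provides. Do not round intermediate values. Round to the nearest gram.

332 g/day

Mifflin-St Jeor (female): BMR = 10(155.5) + 6.25(180) − 5(75) − 161 = 1555 + 1125 − 375 − 161 = 2144 kcal/day.
TEE = 2144 × 1.55 = 3323.2 kcal/day.
Carbohydrate energy = 40% × 3323.2 = 1329.28 kcal.
Carbohydrate = 1329.28 ÷ 4 kcal/g = 332.32 g.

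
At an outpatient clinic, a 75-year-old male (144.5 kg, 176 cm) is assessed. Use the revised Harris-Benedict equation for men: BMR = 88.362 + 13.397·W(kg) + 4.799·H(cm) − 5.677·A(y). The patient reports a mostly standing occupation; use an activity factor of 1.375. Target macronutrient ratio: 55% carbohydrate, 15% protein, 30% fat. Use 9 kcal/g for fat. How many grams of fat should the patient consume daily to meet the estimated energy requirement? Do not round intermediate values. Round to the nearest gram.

112 g/day

Harris-Benedict: BMR = 88.362 + 13.397(144.5) + 4.799(176) − 5.677(75) = 2443.0775 kcal/day.
TEE = 2443.0775 × 1.375 = 3359.2316 kcal/day.
Fat energy = 30% × 3359.2316 = 1007.7695 kcal.
Fat = 1007.7695 ÷ 9 kcal/g = 111.9744 g.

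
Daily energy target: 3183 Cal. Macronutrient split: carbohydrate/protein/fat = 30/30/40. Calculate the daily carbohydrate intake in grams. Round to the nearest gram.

239 g/day

Carbohydrate energy = 30% × 3183 = 954.9 kcal.
At 4 kcal/g: 954.9 ÷ 4 = 238.725 g.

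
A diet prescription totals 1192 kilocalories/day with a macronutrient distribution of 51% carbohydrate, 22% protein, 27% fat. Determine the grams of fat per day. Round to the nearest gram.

36 g/day

Fat energy = 27% × 1192 = 321.84 kcal.
At 9 kcal/g: 321.84 ÷ 9 = 35.76 g.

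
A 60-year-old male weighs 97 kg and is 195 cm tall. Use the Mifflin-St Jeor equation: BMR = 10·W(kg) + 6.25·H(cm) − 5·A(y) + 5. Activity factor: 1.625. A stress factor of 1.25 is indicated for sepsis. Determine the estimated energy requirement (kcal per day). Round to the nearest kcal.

Mifflin-St Jeor (male): BMR = 10(97) + 6.25(195) − 5(60) + 5 = 970 + 1218.75 − 300 + 5 = 1893.75 kcal/day.
TEE = BMR × activity factor = 1893.75 × 1.625 = 3077.3438 kcal/day.
Apply stress factor: 3077.3438 × 1.25 = 3846.6797 kcal/day.

3847 kcal per day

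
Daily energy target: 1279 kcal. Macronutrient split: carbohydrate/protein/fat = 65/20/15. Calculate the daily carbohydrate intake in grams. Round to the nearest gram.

208 g/day

Carbohydrate energy = 65% × 1279 = 831.35 kcal.
At 4 kcal/g: 831.35 ÷ 4 = 207.8375 g.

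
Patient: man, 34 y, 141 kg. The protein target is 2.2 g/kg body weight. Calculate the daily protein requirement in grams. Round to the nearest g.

310 g/day

Protein = 2.2 g/kg × 141 kg = 310.2 g/day.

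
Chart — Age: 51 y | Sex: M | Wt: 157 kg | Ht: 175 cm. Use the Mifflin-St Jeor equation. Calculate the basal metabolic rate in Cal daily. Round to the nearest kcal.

2414 Cal daily

Mifflin-St Jeor (male): BMR = 10(157) + 6.25(175) − 5(51) + 5 = 1570 + 1093.75 − 255 + 5 = 2413.75 kcal/day.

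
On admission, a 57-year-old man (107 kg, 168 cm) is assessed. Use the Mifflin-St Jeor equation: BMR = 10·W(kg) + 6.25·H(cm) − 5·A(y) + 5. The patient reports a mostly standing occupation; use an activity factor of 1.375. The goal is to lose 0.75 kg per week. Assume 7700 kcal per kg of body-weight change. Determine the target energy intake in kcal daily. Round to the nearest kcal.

Mifflin-St Jeor (male): BMR = 10(107) + 6.25(168) − 5(57) + 5 = 1070 + 1050 − 285 + 5 = 1840 kcal/day.
TEE = 1840 × 1.375 = 2530 kcal/day.
Required daily deficit = 0.75 × 7700 ÷ 7 = 825 kcal/day.
Target intake = 2530 − 825 = 1705 kcal/day.

1705 kcal daily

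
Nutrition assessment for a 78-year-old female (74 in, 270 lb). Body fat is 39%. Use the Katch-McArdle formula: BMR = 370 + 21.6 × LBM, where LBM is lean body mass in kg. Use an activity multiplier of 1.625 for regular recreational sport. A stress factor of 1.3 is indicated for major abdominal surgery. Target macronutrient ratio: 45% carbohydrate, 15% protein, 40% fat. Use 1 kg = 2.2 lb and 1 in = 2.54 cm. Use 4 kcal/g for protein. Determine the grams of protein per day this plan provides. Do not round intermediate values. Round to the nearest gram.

Convert to metric: weight = 270 ÷ 2.2 = 122.7273 kg; height = 74 × 2.54 = 187.96 cm.
LBM = 122.7273 × (1 − 0.39) = 74.8636 kg. Katch-McArdle: BMR = 370 + 21.6 × 74.8636 = 1987.0545 kcal/day.
TEE = 1987.0545 × 1.625 = 3228.9636 kcal/day.
With stress factor 1.3: 3228.9636 × 1.3 = 4197.6527 kcal/day.
Protein energy = 15% × 4197.6527 = 629.6479 kcal.
Protein = 629.6479 ÷ 4 kcal/g = 157.412 g.

157 g/day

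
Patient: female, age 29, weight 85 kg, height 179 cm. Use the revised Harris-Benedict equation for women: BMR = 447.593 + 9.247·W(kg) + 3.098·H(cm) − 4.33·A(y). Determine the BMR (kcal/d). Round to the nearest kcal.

1663 kcal/d

Harris-Benedict: BMR = 447.593 + 9.247(85) + 3.098(179) − 4.33(29) = 1662.56 kcal/day.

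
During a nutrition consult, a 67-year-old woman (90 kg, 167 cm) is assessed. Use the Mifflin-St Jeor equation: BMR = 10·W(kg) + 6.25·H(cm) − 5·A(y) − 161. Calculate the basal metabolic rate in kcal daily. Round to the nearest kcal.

Mifflin-St Jeor (female): BMR = 10(90) + 6.25(167) − 5(67) − 161 = 900 + 1043.75 − 335 − 161 = 1447.75 kcal/day.

1448 kcal daily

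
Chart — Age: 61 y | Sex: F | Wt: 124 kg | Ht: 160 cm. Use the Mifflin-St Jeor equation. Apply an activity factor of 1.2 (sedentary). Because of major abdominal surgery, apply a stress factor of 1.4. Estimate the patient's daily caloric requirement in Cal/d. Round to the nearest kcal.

Mifflin-St Jeor (female): BMR = 10(124) + 6.25(160) − 5(61) − 161 = 1240 + 1000 − 305 − 161 = 1774 kcal/day.
TEE = BMR × activity factor = 1774 × 1.2 = 2128.8 kcal/day.
Apply stress factor: 2128.8 × 1.4 = 2980.32 kcal/day.

2980 Cal/d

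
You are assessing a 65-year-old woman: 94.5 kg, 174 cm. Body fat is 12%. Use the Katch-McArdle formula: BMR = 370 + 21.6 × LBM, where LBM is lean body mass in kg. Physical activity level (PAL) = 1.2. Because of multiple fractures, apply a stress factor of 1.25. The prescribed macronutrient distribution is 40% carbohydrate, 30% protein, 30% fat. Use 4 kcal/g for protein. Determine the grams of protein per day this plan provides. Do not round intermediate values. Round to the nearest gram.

244 g/day

LBM = 94.5 × (1 − 0.12) = 83.16 kg. Katch-McArdle: BMR = 370 + 21.6 × 83.16 = 2166.256 kcal/day.
TEE = 2166.256 × 1.2 = 2599.5072 kcal/day.
With stress factor 1.25: 2599.5072 × 1.25 = 3249.384 kcal/day.
Protein energy = 30% × 3249.384 = 974.8152 kcal.
Protein = 974.8152 ÷ 4 kcal/g = 243.7038 g.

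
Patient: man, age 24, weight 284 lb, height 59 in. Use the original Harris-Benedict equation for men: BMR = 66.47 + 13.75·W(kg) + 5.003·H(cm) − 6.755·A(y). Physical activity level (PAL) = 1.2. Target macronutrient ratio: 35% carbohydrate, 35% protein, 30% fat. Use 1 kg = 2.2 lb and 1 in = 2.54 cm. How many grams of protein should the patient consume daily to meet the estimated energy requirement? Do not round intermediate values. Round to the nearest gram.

255 g/day

Convert to metric: weight = 284 ÷ 2.2 = 129.0909 kg; height = 59 × 2.54 = 149.86 cm.
Harris-Benedict: BMR = 66.47 + 13.75(129.0909) + 5.003(149.86) − 6.755(24) = 2429.0996 kcal/day.
TEE = 2429.0996 × 1.2 = 2914.9195 kcal/day.
Protein energy = 35% × 2914.9195 = 1020.2218 kcal.
Protein = 1020.2218 ÷ 4 kcal/g = 255.0555 g.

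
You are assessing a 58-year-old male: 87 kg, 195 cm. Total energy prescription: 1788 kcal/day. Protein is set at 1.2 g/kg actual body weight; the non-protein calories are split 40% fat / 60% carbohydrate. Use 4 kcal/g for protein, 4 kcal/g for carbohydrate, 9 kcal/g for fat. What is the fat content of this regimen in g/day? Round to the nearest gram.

61 g/day

Protein = 1.2 × 87 = 104.4 g → 104.4 × 4 = 417.6 kcal.
Non-protein calories = 1788 − 417.6 = 1370.4 kcal.
Fat: 40% × 1370.4 = 548.16 kcal; carbohydrate: 822.24 kcal.
Fat: 548.16 kcal ÷ 9 kcal/g = 60.9067 g.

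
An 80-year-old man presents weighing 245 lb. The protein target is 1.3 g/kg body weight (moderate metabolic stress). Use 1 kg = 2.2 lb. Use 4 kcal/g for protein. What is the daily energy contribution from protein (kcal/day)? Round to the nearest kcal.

579 kcal/day

Weight in kg = 245 ÷ 2.2 = 111.3636 kg.
Protein = 1.3 g/kg × 111.3636 kg = 144.7727 g/day.
Protein energy = 144.7727 g × 4 kcal/g = 579.0909 kcal/day.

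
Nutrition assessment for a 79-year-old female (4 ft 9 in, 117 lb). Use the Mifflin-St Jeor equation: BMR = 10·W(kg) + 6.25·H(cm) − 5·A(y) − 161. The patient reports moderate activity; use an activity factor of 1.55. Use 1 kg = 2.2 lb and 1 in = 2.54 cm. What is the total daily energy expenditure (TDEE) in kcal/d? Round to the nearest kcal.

Convert to metric: weight = 117 ÷ 2.2 = 53.1818 kg; height = (4×12 + 9) × 2.54 = 57 × 2.54 = 144.78 cm.
Mifflin-St Jeor (female): BMR = 10(53.1818) + 6.25(144.78) − 5(79) − 161 = 531.8182 + 904.875 − 395 − 161 = 880.6932 kcal/day.
TEE = BMR × activity factor = 880.6932 × 1.55 = 1365.0744 kcal/day.

1365 kcal/d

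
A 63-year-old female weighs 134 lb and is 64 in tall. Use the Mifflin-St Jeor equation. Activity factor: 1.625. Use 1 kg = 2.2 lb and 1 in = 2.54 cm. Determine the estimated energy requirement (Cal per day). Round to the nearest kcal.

1867 Cal per day

Convert to metric: weight = 134 ÷ 2.2 = 60.9091 kg; height = 64 × 2.54 = 162.56 cm.
Mifflin-St Jeor (female): BMR = 10(60.9091) + 6.25(162.56) − 5(63) − 161 = 609.0909 + 1016 − 315 − 161 = 1149.0909 kcal/day.
TEE = BMR × activity factor = 1149.0909 × 1.625 = 1867.2727 kcal/day.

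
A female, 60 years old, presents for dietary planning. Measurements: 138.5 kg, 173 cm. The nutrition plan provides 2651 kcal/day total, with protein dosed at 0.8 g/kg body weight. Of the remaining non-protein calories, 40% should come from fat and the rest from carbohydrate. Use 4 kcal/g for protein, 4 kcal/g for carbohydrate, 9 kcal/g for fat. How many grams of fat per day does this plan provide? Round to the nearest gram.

98 g/day

Protein = 0.8 × 138.5 = 110.8 g → 110.8 × 4 = 443.2 kcal.
Non-protein calories = 2651 − 443.2 = 2207.8 kcal.
Fat: 40% × 2207.8 = 883.12 kcal; carbohydrate: 1324.68 kcal.
Fat: 883.12 kcal ÷ 9 kcal/g = 98.1244 g.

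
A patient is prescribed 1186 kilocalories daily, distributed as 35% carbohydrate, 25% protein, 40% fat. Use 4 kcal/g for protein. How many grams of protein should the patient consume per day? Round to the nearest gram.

Protein energy = 25% × 1186 = 296.5 kcal.
At 4 kcal/g: 296.5 ÷ 4 = 74.125 g.

74 g/day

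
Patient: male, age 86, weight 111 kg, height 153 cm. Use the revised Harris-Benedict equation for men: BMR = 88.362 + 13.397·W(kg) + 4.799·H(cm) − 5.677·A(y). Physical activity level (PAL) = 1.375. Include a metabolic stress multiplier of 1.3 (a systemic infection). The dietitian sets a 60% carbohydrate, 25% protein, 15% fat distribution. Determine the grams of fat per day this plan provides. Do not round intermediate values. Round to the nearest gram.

54 g/day

Harris-Benedict: BMR = 88.362 + 13.397(111) + 4.799(153) − 5.677(86) = 1821.454 kcal/day.
TEE = 1821.454 × 1.375 = 2504.4993 kcal/day.
With stress factor 1.3: 2504.4993 × 1.3 = 3255.849 kcal/day.
Fat energy = 15% × 3255.849 = 488.3774 kcal.
Fat = 488.3774 ÷ 9 kcal/g = 54.2642 g.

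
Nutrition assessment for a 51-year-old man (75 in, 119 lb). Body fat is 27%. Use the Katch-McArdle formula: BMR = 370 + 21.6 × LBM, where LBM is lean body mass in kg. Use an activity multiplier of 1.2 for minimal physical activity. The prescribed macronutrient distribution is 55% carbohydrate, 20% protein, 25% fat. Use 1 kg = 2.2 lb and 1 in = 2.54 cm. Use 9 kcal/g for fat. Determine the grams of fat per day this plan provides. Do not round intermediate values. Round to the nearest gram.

41 g/day

Convert to metric: weight = 119 ÷ 2.2 = 54.0909 kg; height = 75 × 2.54 = 190.5 cm.
LBM = 54.0909 × (1 − 0.27) = 39.4864 kg. Katch-McArdle: BMR = 370 + 21.6 × 39.4864 = 1222.9055 kcal/day.
TEE = 1222.9055 × 1.2 = 1467.4865 kcal/day.
Fat energy = 25% × 1467.4865 = 366.8716 kcal.
Fat = 366.8716 ÷ 9 kcal/g = 40.7635 g.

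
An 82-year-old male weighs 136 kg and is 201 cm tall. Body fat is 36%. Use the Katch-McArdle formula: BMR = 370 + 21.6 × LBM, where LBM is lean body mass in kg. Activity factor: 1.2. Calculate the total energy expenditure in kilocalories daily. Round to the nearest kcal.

LBM = 136 × (1 − 0.36) = 87.04 kg. Katch-McArdle: BMR = 370 + 21.6 × 87.04 = 2250.064 kcal/day.
TEE = BMR × activity factor = 2250.064 × 1.2 = 2700.0768 kcal/day.

2700 kilocalories daily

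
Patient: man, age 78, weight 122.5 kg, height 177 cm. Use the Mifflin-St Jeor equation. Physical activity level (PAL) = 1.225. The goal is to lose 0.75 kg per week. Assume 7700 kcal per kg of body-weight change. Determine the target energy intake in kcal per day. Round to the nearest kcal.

Mifflin-St Jeor (male): BMR = 10(122.5) + 6.25(177) − 5(78) + 5 = 1225 + 1106.25 − 390 + 5 = 1946.25 kcal/day.
TEE = 1946.25 × 1.225 = 2384.1563 kcal/day.
Required daily deficit = 0.75 × 7700 ÷ 7 = 825 kcal/day.
Target intake = 2384.1563 − 825 = 1559.1563 kcal/day.

1559 kcal per day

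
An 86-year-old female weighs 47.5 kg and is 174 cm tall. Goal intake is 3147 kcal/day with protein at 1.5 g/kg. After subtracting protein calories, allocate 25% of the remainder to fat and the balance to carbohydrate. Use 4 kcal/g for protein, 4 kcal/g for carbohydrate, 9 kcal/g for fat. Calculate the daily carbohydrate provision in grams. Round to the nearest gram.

537 g/day

Protein = 1.5 × 47.5 = 71.25 g → 71.25 × 4 = 285 kcal.
Non-protein calories = 3147 − 285 = 2862 kcal.
Fat: 25% × 2862 = 715.5 kcal; carbohydrate: 2146.5 kcal.
Carbohydrate: 2146.5 kcal ÷ 4 kcal/g = 536.625 g.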